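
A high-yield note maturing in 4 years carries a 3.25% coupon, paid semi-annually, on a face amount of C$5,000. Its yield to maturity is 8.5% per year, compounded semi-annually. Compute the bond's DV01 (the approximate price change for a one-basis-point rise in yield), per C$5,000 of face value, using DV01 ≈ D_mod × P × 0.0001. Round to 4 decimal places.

C$1.4863

Periodic yield y = 0.0425.
  t   CF        PV=CF/(1+0.0425)^t    t·PV
  1        81.25        77.9376        77.9376
  2        81.25        74.7603       149.5207
  3        81.25        71.7126       215.1377
  4        81.25        68.7890       275.1561
  5        81.25        65.9847       329.9234
  6        81.25        63.2946       379.7679
  7        81.25        60.7143       425.0000
  8     5,081.25     3,642.1854    29,137.4835
  Σ                  4,125.3786    30,989.9268
P = 4,125.3786; D_Mac = 7.51202 half-year periods = 3.75601 yrs; D_mod = 3.60289 yrs.
DV01 ≈ 3.60289 × 4,125.3786 × 0.0001 = 1.486327.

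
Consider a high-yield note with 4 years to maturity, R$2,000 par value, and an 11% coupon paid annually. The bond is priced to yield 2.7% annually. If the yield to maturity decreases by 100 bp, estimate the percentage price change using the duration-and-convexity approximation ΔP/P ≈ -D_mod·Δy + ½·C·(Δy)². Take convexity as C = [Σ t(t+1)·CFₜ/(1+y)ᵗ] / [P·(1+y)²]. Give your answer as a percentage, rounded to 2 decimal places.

+3.51%

With y = 0.027:
  t   CF        PV=CF/(1+0.027)^t    t·PV        t(t+1)·PV
  1       220.00       214.2162       214.2162         428.4323
  2       220.00       208.5844       417.1688       1,251.5063
  3       220.00       203.1007       609.3020       2,437.2080
  4     2,220.00     1,995.5895     7,982.3578      39,911.7891
  Σ                  2,621.4907     9,223.0447      44,028.9357
P = 2,621.4907; D_Mac = 3.51824 yrs; D_mod = 3.42575 yrs; C = 15.92388.
Duration effect: -3.42575 × (-0.01) = +0.034257
Convexity effect: 0.5 × 15.92388 × (-0.01)² = +0.0007962
ΔP/P ≈ +0.034257 + 0.0007962 = +0.035054 = +3.5054%.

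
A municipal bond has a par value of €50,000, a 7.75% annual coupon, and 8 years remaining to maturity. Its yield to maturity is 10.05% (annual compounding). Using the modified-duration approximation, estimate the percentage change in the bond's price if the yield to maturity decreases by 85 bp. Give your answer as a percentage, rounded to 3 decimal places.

+4.727%

Periodic yield y = 0.1005. Modified duration first:
  t   CF        PV=CF/(1+0.1005)^t    t·PV
  1     3,875.00     3,521.1268     3,521.1268
  2     3,875.00     3,199.5700     6,399.1400
  3     3,875.00     2,907.3784     8,722.1353
  4     3,875.00     2,641.8705    10,567.4819
  5     3,875.00     2,400.6092    12,003.0462
  6     3,875.00     2,181.3805    13,088.2830
  7     3,875.00     1,982.1722    13,875.2053
  8    53,875.00    25,041.8787   200,335.0298
  Σ                 43,875.9863   268,511.4482
P = 43,875.9863; D_Mac = 6.11978 yrs; D_mod = 6.11978/(1+0.1005) = 5.56091 yrs.
ΔP/P ≈ -D_mod · Δy = -5.56091 × (-0.0085) = +0.047268 = +4.7268%.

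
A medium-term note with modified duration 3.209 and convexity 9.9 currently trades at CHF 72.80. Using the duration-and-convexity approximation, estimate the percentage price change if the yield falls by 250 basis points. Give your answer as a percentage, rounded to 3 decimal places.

Duration effect: -D_mod·Δy = -3.209 × (-0.025) = +0.080225
Convexity effect: ½·C·(Δy)² = 0.5 × 9.9 × (-0.025)² = +0.00309375
ΔP/P ≈ +0.080225 + 0.00309375 = +0.08331875
= +8.331875%.

+8.332%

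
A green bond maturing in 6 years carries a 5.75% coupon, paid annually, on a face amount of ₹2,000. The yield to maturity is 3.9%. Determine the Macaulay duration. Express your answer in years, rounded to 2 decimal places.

5.28 years

Periodic yield y = 0.039. Discount each cash flow and weight by its year:
  t   CF        PV=CF/(1+0.039)^t    t·PV
  1       115.00       110.6833       110.6833
  2       115.00       106.5287       213.0575
  3       115.00       102.5301       307.5902
  4       115.00        98.6815       394.7259
  5       115.00        94.9774       474.8868
  6     2,115.00     1,681.1911    10,087.1467
  Σ                  2,194.5921    11,588.0904
Price P = Σ PV = 2,194.5921.
Macaulay duration = Σ(t·PV) / P = 11,588.0904 / 2,194.5921 = 5.28029 years.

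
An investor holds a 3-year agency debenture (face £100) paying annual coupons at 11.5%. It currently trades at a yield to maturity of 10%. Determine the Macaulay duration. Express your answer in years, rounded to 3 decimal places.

Periodic yield y = 0.1. Discount each cash flow and weight by its year:
  t   CF        PV=CF/(1+0.1)^t    t·PV
  1        11.50        10.4545        10.4545
  2        11.50         9.5041        19.0083
  3       111.50        83.7716       251.3148
  Σ                    103.7303       280.7776
Price P = Σ PV = 103.7303.
Macaulay duration = Σ(t·PV) / P = 280.7776 / 103.7303 = 2.70680 years.

2.707 years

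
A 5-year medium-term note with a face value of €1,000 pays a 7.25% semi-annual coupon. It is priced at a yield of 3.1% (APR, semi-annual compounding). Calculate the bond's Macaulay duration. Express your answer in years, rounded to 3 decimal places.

4.352 years

Periodic yield y = 0.0155. Discount each cash flow and weight by its period:
  t   CF        PV=CF/(1+0.0155)^t    t·PV
  1        36.25        35.6967        35.6967
  2        36.25        35.1518        70.3037
  3        36.25        34.6153       103.8459
  4        36.25        34.0870       136.3478
  5        36.25        33.5667       167.8334
  6        36.25        33.0543       198.3260
  7        36.25        32.5498       227.8487
  8        36.25        32.0530       256.4239
  9        36.25        31.5638       284.0738
  10    1,036.25       888.5160     8,885.1603
  Σ                  1,190.8544    10,365.8603
Price P = Σ PV = 1,190.8544.
Macaulay duration = Σ(t·PV) / P = 10,365.8603 / 1,190.8544 = 8.70456 half-year periods.
In years: 8.70456 / 2 = 4.35228 years.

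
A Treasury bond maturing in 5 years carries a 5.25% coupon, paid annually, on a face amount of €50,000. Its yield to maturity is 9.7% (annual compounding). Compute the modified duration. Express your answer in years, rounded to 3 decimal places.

Periodic yield y = 0.097. First find Macaulay duration:
  t   CF        PV=CF/(1+0.097)^t    t·PV
  1     2,625.00     2,392.8897     2,392.8897
  2     2,625.00     2,181.3033     4,362.6066
  3     2,625.00     1,988.4260     5,965.2779
  4     2,625.00     1,812.6034     7,250.4137
  5    52,625.00    33,125.2352   165,626.1761
  Σ                 41,500.4576   185,597.3640
P = 41,500.4576; Macaulay duration = 185,597.3640 / 41,500.4576 = 4.47218 years.
Modified duration = D_Mac / (1 + y) = 4.47218 / 1.097 = 4.07673 years.

4.077 years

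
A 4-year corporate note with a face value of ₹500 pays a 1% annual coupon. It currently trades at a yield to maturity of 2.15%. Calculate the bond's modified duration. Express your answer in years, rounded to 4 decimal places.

3.8565 years

Periodic yield y = 0.0215. First find Macaulay duration:
  t   CF        PV=CF/(1+0.0215)^t    t·PV
  1         5.00         4.8948         4.8948
  2         5.00         4.7917         9.5835
  3         5.00         4.6909        14.0727
  4       505.00       463.8076     1,855.2305
  Σ                    478.1850     1,883.7814
P = 478.1850; Macaulay duration = 1,883.7814 / 478.1850 = 3.93944 years.
Modified duration = D_Mac / (1 + y) = 3.93944 / 1.0215 = 3.85653 years.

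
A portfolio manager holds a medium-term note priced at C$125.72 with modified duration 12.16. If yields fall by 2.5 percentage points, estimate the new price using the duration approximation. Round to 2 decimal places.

Duration approximation: ΔP/P ≈ -D_mod · Δy = -12.16 × (-0.025) = +0.304000.
New price ≈ 125.72 × (1 + 0.304000) = 163.93888.

C$163.94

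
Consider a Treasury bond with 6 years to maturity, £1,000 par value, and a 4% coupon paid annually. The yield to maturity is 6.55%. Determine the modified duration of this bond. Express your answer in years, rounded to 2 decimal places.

Periodic yield y = 0.0655. First find Macaulay duration:
  t   CF        PV=CF/(1+0.0655)^t    t·PV
  1        40.00        37.5411        37.5411
  2        40.00        35.2333        70.4666
  3        40.00        33.0674        99.2021
  4        40.00        31.0346       124.1384
  5        40.00        29.1268       145.6340
  6     1,040.00       710.7430     4,264.4582
  Σ                    876.7461     4,741.4403
P = 876.7461; Macaulay duration = 4,741.4403 / 876.7461 = 5.40800 years.
Modified duration = D_Mac / (1 + y) = 5.40800 / 1.0655 = 5.07555 years.

5.08 years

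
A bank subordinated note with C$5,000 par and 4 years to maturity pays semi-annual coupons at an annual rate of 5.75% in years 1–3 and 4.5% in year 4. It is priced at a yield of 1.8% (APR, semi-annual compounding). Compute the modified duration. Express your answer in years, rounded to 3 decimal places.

3.626 years

Periodic yield y = 0.009. First find Macaulay duration:
  t   CF        PV=CF/(1+0.009)^t    t·PV
  1       143.75       142.4678       142.4678
  2       143.75       141.1970       282.3940
  3       143.75       139.9376       419.8127
  4       143.75       138.6894       554.7575
  5       143.75       137.4523       687.2615
  6       143.75       136.2263       817.3576
  7       112.50       105.6609       739.6264
  8     5,112.50     4,758.8716    38,070.9731
  Σ                  5,700.5029    41,714.6507
P = 5,700.5029; Macaulay duration = 41,714.6507 / 5,700.5029 = 7.31771 half-year periods = 3.65886 years.
Modified duration = D_Mac / (1 + y) = 3.65886 / 1.009 = 3.62622 years.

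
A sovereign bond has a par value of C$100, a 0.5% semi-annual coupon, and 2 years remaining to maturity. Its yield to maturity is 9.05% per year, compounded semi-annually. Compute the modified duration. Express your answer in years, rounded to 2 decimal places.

Periodic yield y = 0.04525. First find Macaulay duration:
  t   CF        PV=CF/(1+0.04525)^t    t·PV
  1         0.25         0.2392         0.2392
  2         0.25         0.2288         0.4576
  3         0.25         0.2189         0.6568
  4       100.25        83.9854       335.9415
  Σ                     84.6723       337.2951
P = 84.6723; Macaulay duration = 337.2951 / 84.6723 = 3.98354 half-year periods = 1.99177 years.
Modified duration = D_Mac / (1 + y) = 1.99177 / 1.04525 = 1.90554 years.

1.91 years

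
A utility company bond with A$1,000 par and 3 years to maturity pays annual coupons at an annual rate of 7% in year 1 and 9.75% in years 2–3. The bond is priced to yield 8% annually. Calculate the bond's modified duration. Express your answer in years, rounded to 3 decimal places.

Periodic yield y = 0.08. First find Macaulay duration:
  t   CF        PV=CF/(1+0.08)^t    t·PV
  1        70.00        64.8148        64.8148
  2        97.50        83.5905       167.1811
  3     1,097.50       871.2309     2,613.6927
  Σ                  1,019.6362     2,845.6885
P = 1,019.6362; Macaulay duration = 2,845.6885 / 1,019.6362 = 2.79089 years.
Modified duration = D_Mac / (1 + y) = 2.79089 / 1.08 = 2.58415 years.

2.584 years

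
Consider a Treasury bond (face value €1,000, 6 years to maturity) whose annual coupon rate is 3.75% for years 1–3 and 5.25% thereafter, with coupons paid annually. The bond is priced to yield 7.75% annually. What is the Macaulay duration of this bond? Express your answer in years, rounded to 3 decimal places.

5.400 years

Periodic yield y = 0.0775. Discount each cash flow and weight by its year:
  t   CF        PV=CF/(1+0.0775)^t    t·PV
  1        37.50        34.8028        34.8028
  2        37.50        32.2996        64.5991
  3        37.50        29.9764        89.9292
  4        52.50        38.9485       155.7938
  5        52.50        36.1471       180.7353
  6     1,052.50       672.5405     4,035.2429
  Σ                    844.7147     4,561.1031
Price P = Σ PV = 844.7147.
Macaulay duration = Σ(t·PV) / P = 4,561.1031 / 844.7147 = 5.39958 years.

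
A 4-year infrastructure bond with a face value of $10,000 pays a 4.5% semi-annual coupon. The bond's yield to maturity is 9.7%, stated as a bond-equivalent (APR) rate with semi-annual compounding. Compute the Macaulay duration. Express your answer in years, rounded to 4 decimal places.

Periodic yield y = 0.0485. Discount each cash flow and weight by its period:
  t   CF        PV=CF/(1+0.0485)^t    t·PV
  1       225.00       214.5923       214.5923
  2       225.00       204.6660       409.3319
  3       225.00       195.1988       585.5965
  4       225.00       186.1696       744.6784
  5       225.00       177.5580       887.7902
  6       225.00       169.3448     1,016.0689
  7       225.00       161.5115     1,130.5806
  8    10,225.00     7,000.2869    56,002.2950
  Σ                  8,309.3279    60,990.9338
Price P = Σ PV = 8,309.3279.
Macaulay duration = Σ(t·PV) / P = 60,990.9338 / 8,309.3279 = 7.34006 half-year periods.
In years: 7.34006 / 2 = 3.67003 years.

3.6700 years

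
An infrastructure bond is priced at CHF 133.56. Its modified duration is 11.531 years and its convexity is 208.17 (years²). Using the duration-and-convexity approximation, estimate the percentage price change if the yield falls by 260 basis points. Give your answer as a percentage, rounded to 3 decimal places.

+37.017%

Duration effect: -D_mod·Δy = -11.531 × (-0.026) = +0.299806
Convexity effect: ½·C·(Δy)² = 0.5 × 208.17 × (-0.026)² = +0.07036146
ΔP/P ≈ +0.299806 + 0.07036146 = +0.37016746
= +37.016746%.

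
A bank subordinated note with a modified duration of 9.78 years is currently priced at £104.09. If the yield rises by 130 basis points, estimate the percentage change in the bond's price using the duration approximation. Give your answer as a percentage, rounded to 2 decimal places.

Duration approximation: ΔP/P ≈ -D_mod · Δy = -9.78 × (+0.013) = -0.127140.
As a percentage: -12.7140%.

-12.71%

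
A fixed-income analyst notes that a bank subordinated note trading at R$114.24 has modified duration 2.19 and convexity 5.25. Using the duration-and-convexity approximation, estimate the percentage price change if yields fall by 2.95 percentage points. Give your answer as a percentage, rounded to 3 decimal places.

+6.689%

Duration effect: -D_mod·Δy = -2.19 × (-0.0295) = +0.064605
Convexity effect: ½·C·(Δy)² = 0.5 × 5.25 × (-0.0295)² = +0.00228440625
ΔP/P ≈ +0.064605 + 0.00228440625 = +0.06688940625
= +6.688940625%.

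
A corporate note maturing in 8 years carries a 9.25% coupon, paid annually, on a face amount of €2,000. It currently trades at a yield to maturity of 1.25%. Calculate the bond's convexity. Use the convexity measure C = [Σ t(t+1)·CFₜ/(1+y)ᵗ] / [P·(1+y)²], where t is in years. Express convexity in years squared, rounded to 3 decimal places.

With y = 0.0125:
  t   CF        PV=CF/(1+0.0125)^t    t·PV        t(t+1)·PV
  1       185.00       182.7160       182.7160         365.4321
  2       185.00       180.4603       360.9206       1,082.7618
  3       185.00       178.2324       534.6972       2,138.7887
  4       185.00       176.0320       704.1280       3,520.6398
  5       185.00       173.8588       869.2938       5,215.7627
  6       185.00       171.7124     1,030.2741       7,211.9188
  7       185.00       169.5924     1,187.1471       9,497.1770
  8     2,185.00     1,978.2956    15,826.3648     142,437.2836
  Σ                  3,210.8999    20,695.5416     171,469.7644
P = 3,210.8999.
Convexity = Σ t(t+1)·PV / [P·(1+y)²] = 171,469.7644 / (3,210.8999 × 1.025156) = 52.09196.

52.092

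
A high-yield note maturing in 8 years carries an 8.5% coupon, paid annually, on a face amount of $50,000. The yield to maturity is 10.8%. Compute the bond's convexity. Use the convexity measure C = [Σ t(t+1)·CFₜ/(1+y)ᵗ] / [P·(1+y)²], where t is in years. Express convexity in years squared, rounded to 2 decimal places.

39.41

With y = 0.108:
  t   CF        PV=CF/(1+0.108)^t    t·PV        t(t+1)·PV
  1     4,250.00     3,835.7401     3,835.7401       7,671.4801
  2     4,250.00     3,461.8593     6,923.7185      20,771.1556
  3     4,250.00     3,124.4217     9,373.2652      37,493.0607
  4     4,250.00     2,819.8752    11,279.5008      56,397.5041
  5     4,250.00     2,545.0137    12,725.0686      76,350.4116
  6     4,250.00     2,296.9438    13,781.6627      96,471.6392
  7     4,250.00     2,073.0540    14,511.3777     116,091.0220
  8    54,250.00    23,882.6030   191,060.8240   1,719,547.4158
  Σ                 44,039.5107   263,491.1577   2,130,793.6891
P = 44,039.5107.
Convexity = Σ t(t+1)·PV / [P·(1+y)²] = 2,130,793.6891 / (44,039.5107 × 1.227664) = 39.41118.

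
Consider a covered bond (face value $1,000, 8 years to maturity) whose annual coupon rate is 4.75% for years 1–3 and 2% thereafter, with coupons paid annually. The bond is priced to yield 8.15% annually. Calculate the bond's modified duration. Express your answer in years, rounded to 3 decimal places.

6.273 years

Periodic yield y = 0.0815. First find Macaulay duration:
  t   CF        PV=CF/(1+0.0815)^t    t·PV
  1        47.50        43.9205        43.9205
  2        47.50        40.6107        81.2214
  3        47.50        37.5504       112.6511
  4        20.00        14.6192        58.4768
  5        20.00        13.5175        67.5877
  6        20.00        12.4989        74.9932
  7        20.00        11.5570        80.8989
  8     1,020.00       544.9893     4,359.9145
  Σ                    719.2634     4,879.6640
P = 719.2634; Macaulay duration = 4,879.6640 / 719.2634 = 6.78425 years.
Modified duration = D_Mac / (1 + y) = 6.78425 / 1.0815 = 6.27300 years.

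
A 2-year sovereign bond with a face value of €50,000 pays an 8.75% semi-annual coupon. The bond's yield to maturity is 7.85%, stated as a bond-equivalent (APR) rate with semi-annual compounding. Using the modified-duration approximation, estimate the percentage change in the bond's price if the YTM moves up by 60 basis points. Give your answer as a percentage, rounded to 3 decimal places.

-1.085%

Periodic yield y = 0.03925. Modified duration first:
  t   CF        PV=CF/(1+0.03925)^t    t·PV
  1     2,187.50     2,104.8833     2,104.8833
  2     2,187.50     2,025.3869     4,050.7738
  3     2,187.50     1,948.8928     5,846.6785
  4    52,187.50    44,739.0090   178,956.0361
  Σ                 50,818.1721   190,958.3717
P = 50,818.1721; D_Mac = 3.75768 half-year periods = 1.87884 yrs; D_mod = 1.87884/(1+0.03925) = 1.80788 yrs.
ΔP/P ≈ -D_mod · Δy = -1.80788 × (+0.006) = -0.010847 = -1.0847%.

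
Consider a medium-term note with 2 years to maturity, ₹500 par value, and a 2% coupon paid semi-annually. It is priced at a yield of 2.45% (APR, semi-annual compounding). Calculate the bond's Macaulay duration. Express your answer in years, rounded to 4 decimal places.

Periodic yield y = 0.01225. Discount each cash flow and weight by its period:
  t   CF        PV=CF/(1+0.01225)^t    t·PV
  1         5.00         4.9395         4.9395
  2         5.00         4.8797         9.7594
  3         5.00         4.8207        14.4620
  4       505.00       480.9946     1,923.9786
  Σ                    495.6345     1,953.1395
Price P = Σ PV = 495.6345.
Macaulay duration = Σ(t·PV) / P = 1,953.1395 / 495.6345 = 3.94068 half-year periods.
In years: 3.94068 / 2 = 1.97034 years.

1.9703 years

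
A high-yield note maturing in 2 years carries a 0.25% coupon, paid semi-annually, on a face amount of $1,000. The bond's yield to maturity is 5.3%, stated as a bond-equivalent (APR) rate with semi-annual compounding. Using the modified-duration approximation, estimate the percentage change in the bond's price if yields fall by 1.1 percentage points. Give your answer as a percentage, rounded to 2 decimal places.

+2.14%

Periodic yield y = 0.0265. Modified duration first:
  t   CF        PV=CF/(1+0.0265)^t    t·PV
  1         1.25         1.2177         1.2177
  2         1.25         1.1863         2.3726
  3         1.25         1.1557         3.4670
  4     1,001.25       901.7927     3,607.1708
  Σ                    905.3524     3,614.2281
P = 905.3524; D_Mac = 3.99207 half-year periods = 1.99603 yrs; D_mod = 1.99603/(1+0.0265) = 1.94450 yrs.
ΔP/P ≈ -D_mod · Δy = -1.94450 × (-0.011) = +0.021390 = +2.1390%.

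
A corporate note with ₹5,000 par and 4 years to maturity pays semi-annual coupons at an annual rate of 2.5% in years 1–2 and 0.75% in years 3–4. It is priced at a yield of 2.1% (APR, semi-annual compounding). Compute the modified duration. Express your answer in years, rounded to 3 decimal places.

3.813 years

Periodic yield y = 0.0105. First find Macaulay duration:
  t   CF        PV=CF/(1+0.0105)^t    t·PV
  1        62.50        61.8506        61.8506
  2        62.50        61.2079       122.4158
  3        62.50        60.5719       181.7156
  4        62.50        59.9425       239.7699
  5        18.75        17.7959        88.9794
  6        18.75        17.6110       105.6658
  7        18.75        17.4280       121.9959
  8     5,018.75     4,616.4169    36,931.3350
  Σ                  4,912.8245    37,853.7281
P = 4,912.8245; Macaulay duration = 37,853.7281 / 4,912.8245 = 7.70508 half-year periods = 3.85254 years.
Modified duration = D_Mac / (1 + y) = 3.85254 / 1.0105 = 3.81251 years.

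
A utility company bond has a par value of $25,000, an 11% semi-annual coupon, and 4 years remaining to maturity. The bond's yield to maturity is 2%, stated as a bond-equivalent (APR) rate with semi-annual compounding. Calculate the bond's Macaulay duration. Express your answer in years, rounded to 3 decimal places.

3.444 years

Periodic yield y = 0.01. Discount each cash flow and weight by its period:
  t   CF        PV=CF/(1+0.01)^t    t·PV
  1     1,375.00     1,361.3861     1,361.3861
  2     1,375.00     1,347.9071     2,695.8141
  3     1,375.00     1,334.5615     4,003.6844
  4     1,375.00     1,321.3480     5,285.3919
  5     1,375.00     1,308.2653     6,541.3266
  6     1,375.00     1,295.3122     7,771.8732
  7     1,375.00     1,282.4873     8,977.4113
  8    26,375.00    24,356.8700   194,854.9599
  Σ                 33,608.1375   231,491.8475
Price P = Σ PV = 33,608.1375.
Macaulay duration = Σ(t·PV) / P = 231,491.8475 / 33,608.1375 = 6.88797 half-year periods.
In years: 6.88797 / 2 = 3.44399 years.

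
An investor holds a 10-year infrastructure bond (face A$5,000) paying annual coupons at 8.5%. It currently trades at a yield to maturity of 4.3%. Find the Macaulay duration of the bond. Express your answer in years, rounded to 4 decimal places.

Periodic yield y = 0.043. Discount each cash flow and weight by its year:
  t   CF        PV=CF/(1+0.043)^t    t·PV
  1       425.00       407.4784       407.4784
  2       425.00       390.6792       781.3584
  3       425.00       374.5726     1,123.7178
  4       425.00       359.1300     1,436.5200
  5       425.00       344.3241     1,721.6204
  6       425.00       330.1285     1,980.7713
  7       425.00       316.5183     2,215.6278
  8       425.00       303.4691     2,427.7527
  9       425.00       290.9579     2,618.6211
  10    5,425.00     3,560.8744    35,608.7442
  Σ                  6,678.1326    50,322.2122
Price P = Σ PV = 6,678.1326.
Macaulay duration = Σ(t·PV) / P = 50,322.2122 / 6,678.1326 = 7.53537 years.

7.5354 years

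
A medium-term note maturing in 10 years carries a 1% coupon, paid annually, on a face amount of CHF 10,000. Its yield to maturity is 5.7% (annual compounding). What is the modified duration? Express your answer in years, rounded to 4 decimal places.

8.9216 years

Periodic yield y = 0.057. First find Macaulay duration:
  t   CF        PV=CF/(1+0.057)^t    t·PV
  1       100.00        94.6074        94.6074
  2       100.00        89.5056       179.0111
  3       100.00        84.6789       254.0366
  4       100.00        80.1125       320.4498
  5       100.00        75.7923       378.9615
  6       100.00        71.7051       430.2306
  7       100.00        67.8383       474.8682
  8       100.00        64.1801       513.4405
  9       100.00        60.7191       546.4716
  10   10,100.00     5,801.9169    58,019.1685
  Σ                  6,491.0560    61,211.2459
P = 6,491.0560; Macaulay duration = 61,211.2459 / 6,491.0560 = 9.43009 years.
Modified duration = D_Mac / (1 + y) = 9.43009 / 1.057 = 8.92156 years.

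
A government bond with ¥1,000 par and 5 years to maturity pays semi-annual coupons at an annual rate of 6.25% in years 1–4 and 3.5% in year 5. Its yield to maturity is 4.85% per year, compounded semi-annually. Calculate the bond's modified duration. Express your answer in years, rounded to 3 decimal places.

Periodic yield y = 0.02425. First find Macaulay duration:
  t   CF        PV=CF/(1+0.02425)^t    t·PV
  1        31.25        30.5101        30.5101
  2        31.25        29.7878        59.5756
  3        31.25        29.0825        87.2476
  4        31.25        28.3940       113.5759
  5        31.25        27.7217       138.6086
  6        31.25        27.0654       162.3923
  7        31.25        26.4246       184.9721
  8        31.25        25.7990       206.3917
  9        17.50        14.1054       126.9483
  10    1,017.50       800.7090     8,007.0897
  Σ                  1,039.5994     9,117.3118
P = 1,039.5994; Macaulay duration = 9,117.3118 / 1,039.5994 = 8.77002 half-year periods = 4.38501 years.
Modified duration = D_Mac / (1 + y) = 4.38501 / 1.02425 = 4.28119 years.

4.281 years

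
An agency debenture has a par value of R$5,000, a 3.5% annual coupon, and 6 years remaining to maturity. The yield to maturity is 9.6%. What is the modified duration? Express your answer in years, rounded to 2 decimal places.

Periodic yield y = 0.096. First find Macaulay duration:
  t   CF        PV=CF/(1+0.096)^t    t·PV
  1       175.00       159.6715       159.6715
  2       175.00       145.6857       291.3714
  3       175.00       132.9249       398.7747
  4       175.00       121.2819       485.1274
  5       175.00       110.6586       553.2931
  6     5,175.00     2,985.7059    17,914.2355
  Σ                  3,655.9286    19,802.4738
P = 3,655.9286; Macaulay duration = 19,802.4738 / 3,655.9286 = 5.41654 years.
Modified duration = D_Mac / (1 + y) = 5.41654 / 1.096 = 4.94210 years.

4.94 years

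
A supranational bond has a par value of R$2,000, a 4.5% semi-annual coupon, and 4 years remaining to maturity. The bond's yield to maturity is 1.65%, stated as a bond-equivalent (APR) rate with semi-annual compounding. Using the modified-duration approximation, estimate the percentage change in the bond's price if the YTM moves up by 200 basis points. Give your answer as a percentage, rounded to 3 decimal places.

-7.385%

Periodic yield y = 0.00825. Modified duration first:
  t   CF        PV=CF/(1+0.00825)^t    t·PV
  1        45.00        44.6318        44.6318
  2        45.00        44.2666        88.5332
  3        45.00        43.9044       131.7131
  4        45.00        43.5451       174.1805
  5        45.00        43.1888       215.9441
  6        45.00        42.8354       257.0126
  7        45.00        42.4849       297.3945
  8     2,045.00     1,914.9060    15,319.2482
  Σ                  2,219.7631    16,528.6581
P = 2,219.7631; D_Mac = 7.44614 half-year periods = 3.72307 yrs; D_mod = 3.72307/(1+0.00825) = 3.69260 yrs.
ΔP/P ≈ -D_mod · Δy = -3.69260 × (+0.02) = -0.073852 = -7.3852%.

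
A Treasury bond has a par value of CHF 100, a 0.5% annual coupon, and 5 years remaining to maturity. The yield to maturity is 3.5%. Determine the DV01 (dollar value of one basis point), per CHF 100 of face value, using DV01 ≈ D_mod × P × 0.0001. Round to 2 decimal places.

CHF 0.04

Periodic yield y = 0.035.
  t   CF        PV=CF/(1+0.035)^t    t·PV
  1         0.50         0.4831         0.4831
  2         0.50         0.4668         0.9335
  3         0.50         0.4510         1.3529
  4         0.50         0.4357         1.7429
  5       100.50        84.6183       423.0915
  Σ                     86.4548       427.6039
P = 86.4548; D_Mac = 4.94598 yrs; D_mod = 4.77872 yrs.
DV01 ≈ 4.77872 × 86.4548 × 0.0001 = 0.041314.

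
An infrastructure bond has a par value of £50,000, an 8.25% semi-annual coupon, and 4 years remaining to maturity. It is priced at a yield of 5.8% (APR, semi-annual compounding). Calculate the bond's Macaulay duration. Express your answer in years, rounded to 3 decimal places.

3.512 years

Periodic yield y = 0.029. Discount each cash flow and weight by its period:
  t   CF        PV=CF/(1+0.029)^t    t·PV
  1     2,062.50     2,004.3732     2,004.3732
  2     2,062.50     1,947.8845     3,895.7691
  3     2,062.50     1,892.9879     5,678.9636
  4     2,062.50     1,839.6384     7,358.5535
  5     2,062.50     1,787.7924     8,938.9619
  6     2,062.50     1,737.4076    10,424.4454
  7     2,062.50     1,688.4427    11,819.0991
  8    52,062.50    41,419.2300   331,353.8398
  Σ                 54,317.7566   381,474.0055
Price P = Σ PV = 54,317.7566.
Macaulay duration = Σ(t·PV) / P = 381,474.0055 / 54,317.7566 = 7.02301 half-year periods.
In years: 7.02301 / 2 = 3.51150 years.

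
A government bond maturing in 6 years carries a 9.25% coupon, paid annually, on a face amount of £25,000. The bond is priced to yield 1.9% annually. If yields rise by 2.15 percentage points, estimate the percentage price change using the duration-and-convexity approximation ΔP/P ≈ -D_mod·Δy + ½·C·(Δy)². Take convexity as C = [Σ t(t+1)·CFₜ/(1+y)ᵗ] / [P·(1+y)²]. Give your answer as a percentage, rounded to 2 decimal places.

With y = 0.019:
  t   CF        PV=CF/(1+0.019)^t    t·PV        t(t+1)·PV
  1     2,312.50     2,269.3817     2,269.3817       4,538.7635
  2     2,312.50     2,227.0675     4,454.1349      13,362.4048
  3     2,312.50     2,185.5422     6,556.6265      26,226.5060
  4     2,312.50     2,144.7911     8,579.1645      42,895.8226
  5     2,312.50     2,104.7999    10,523.9997      63,143.9980
  6    27,312.50    24,395.8722   146,375.2334   1,024,626.6340
  Σ                 35,327.4547   178,758.5408   1,174,794.1289
P = 35,327.4547; D_Mac = 5.06005 yrs; D_mod = 4.96570 yrs; C = 32.02588.
Duration effect: -4.96570 × (+0.0215) = -0.106762
Convexity effect: 0.5 × 32.02588 × (0.0215)² = +0.0074020
ΔP/P ≈ -0.106762 + 0.0074020 = -0.099361 = -9.9361%.

-9.94%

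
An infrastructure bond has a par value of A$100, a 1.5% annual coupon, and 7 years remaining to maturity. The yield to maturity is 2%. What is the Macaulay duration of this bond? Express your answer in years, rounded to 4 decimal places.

Periodic yield y = 0.02. Discount each cash flow and weight by its year:
  t   CF        PV=CF/(1+0.02)^t    t·PV
  1         1.50         1.4706         1.4706
  2         1.50         1.4418         2.8835
  3         1.50         1.4135         4.2405
  4         1.50         1.3858         5.5431
  5         1.50         1.3586         6.7930
  6         1.50         1.3320         7.9917
  7       101.50        88.3619       618.5330
  Σ                     96.7640       647.4553
Price P = Σ PV = 96.7640.
Macaulay duration = Σ(t·PV) / P = 647.4553 / 96.7640 = 6.69108 years.

6.6911 years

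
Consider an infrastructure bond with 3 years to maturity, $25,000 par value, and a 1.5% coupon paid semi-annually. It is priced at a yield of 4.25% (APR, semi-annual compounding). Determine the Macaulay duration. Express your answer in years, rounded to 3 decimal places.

2.942 years

Periodic yield y = 0.02125. Discount each cash flow and weight by its period:
  t   CF        PV=CF/(1+0.02125)^t    t·PV
  1       187.50       183.5985       183.5985
  2       187.50       179.7782       359.5565
  3       187.50       176.0374       528.1123
  4       187.50       172.3745       689.4980
  5       187.50       168.7878       843.9388
  6    25,187.50    22,202.0280   133,212.1681
  Σ                 23,082.6045   135,816.8721
Price P = Σ PV = 23,082.6045.
Macaulay duration = Σ(t·PV) / P = 135,816.8721 / 23,082.6045 = 5.88395 half-year periods.
In years: 5.88395 / 2 = 2.94197 years.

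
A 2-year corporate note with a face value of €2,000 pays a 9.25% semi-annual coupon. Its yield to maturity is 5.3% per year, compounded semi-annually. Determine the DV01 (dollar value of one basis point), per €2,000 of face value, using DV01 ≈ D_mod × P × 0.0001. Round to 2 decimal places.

Periodic yield y = 0.0265.
  t   CF        PV=CF/(1+0.0265)^t    t·PV
  1        92.50        90.1120        90.1120
  2        92.50        87.7857       175.5714
  3        92.50        85.5194       256.5583
  4     2,092.50     1,884.6454     7,538.5817
  Σ                  2,148.0626     8,060.8234
P = 2,148.0626; D_Mac = 3.75260 half-year periods = 1.87630 yrs; D_mod = 1.82786 yrs.
DV01 ≈ 1.82786 × 2,148.0626 × 0.0001 = 0.392636.

€0.39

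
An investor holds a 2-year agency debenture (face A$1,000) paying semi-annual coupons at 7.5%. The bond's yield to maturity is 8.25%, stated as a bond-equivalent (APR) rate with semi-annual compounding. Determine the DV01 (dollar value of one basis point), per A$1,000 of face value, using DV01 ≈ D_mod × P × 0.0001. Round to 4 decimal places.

A$0.1794

Periodic yield y = 0.04125.
  t   CF        PV=CF/(1+0.04125)^t    t·PV
  1        37.50        36.0144        36.0144
  2        37.50        34.5877        69.1753
  3        37.50        33.2174        99.6523
  4     1,037.50       882.6084     3,530.4335
  Σ                    986.4279     3,735.2756
P = 986.4279; D_Mac = 3.78667 half-year periods = 1.89333 yrs; D_mod = 1.81833 yrs.
DV01 ≈ 1.81833 × 986.4279 × 0.0001 = 0.179365.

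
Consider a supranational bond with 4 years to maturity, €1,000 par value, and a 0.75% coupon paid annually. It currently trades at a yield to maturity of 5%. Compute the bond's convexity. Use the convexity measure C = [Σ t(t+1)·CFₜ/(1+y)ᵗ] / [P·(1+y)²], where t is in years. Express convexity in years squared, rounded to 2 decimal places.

With y = 0.05:
  t   CF        PV=CF/(1+0.05)^t    t·PV        t(t+1)·PV
  1         7.50         7.1429         7.1429          14.2857
  2         7.50         6.8027        13.6054          40.8163
  3         7.50         6.4788        19.4363          77.7454
  4     1,007.50       828.8727     3,315.4910      16,577.4549
  Σ                    849.2971     3,355.6756      16,710.3023
P = 849.2971.
Convexity = Σ t(t+1)·PV / [P·(1+y)²] = 16,710.3023 / (849.2971 × 1.102500) = 17.84621.

17.85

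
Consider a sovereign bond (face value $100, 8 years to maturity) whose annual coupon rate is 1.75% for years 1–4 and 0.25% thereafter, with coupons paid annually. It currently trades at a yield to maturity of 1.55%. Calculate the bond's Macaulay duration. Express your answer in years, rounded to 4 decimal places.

Periodic yield y = 0.0155. Discount each cash flow and weight by its year:
  t   CF        PV=CF/(1+0.0155)^t    t·PV
  1         1.75         1.7233         1.7233
  2         1.75         1.6970         3.3940
  3         1.75         1.6711         5.0133
  4         1.75         1.6456         6.5823
  5         0.25         0.2315         1.1575
  6         0.25         0.2280         1.3678
  7         0.25         0.2245         1.5714
  8       100.25        88.6431       709.1448
  Σ                     96.0640       729.9543
Price P = Σ PV = 96.0640.
Macaulay duration = Σ(t·PV) / P = 729.9543 / 96.0640 = 7.59863 years.

7.5986 years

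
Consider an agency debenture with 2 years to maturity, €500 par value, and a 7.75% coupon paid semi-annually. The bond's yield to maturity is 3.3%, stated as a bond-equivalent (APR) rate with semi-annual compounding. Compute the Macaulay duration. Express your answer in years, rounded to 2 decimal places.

Periodic yield y = 0.0165. Discount each cash flow and weight by its period:
  t   CF        PV=CF/(1+0.0165)^t    t·PV
  1       19.375        19.0605        19.0605
  2       19.375        18.7511        37.5022
  3       19.375        18.4467        55.3402
  4      519.375       486.4649     1,945.8596
  Σ                    542.7232     2,057.7625
Price P = Σ PV = 542.7232.
Macaulay duration = Σ(t·PV) / P = 2,057.7625 / 542.7232 = 3.79155 half-year periods.
In years: 3.79155 / 2 = 1.89578 years.

1.90 years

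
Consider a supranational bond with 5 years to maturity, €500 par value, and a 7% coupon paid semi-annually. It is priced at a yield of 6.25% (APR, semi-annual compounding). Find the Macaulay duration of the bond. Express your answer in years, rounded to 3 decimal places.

Periodic yield y = 0.03125. Discount each cash flow and weight by its period:
  t   CF        PV=CF/(1+0.03125)^t    t·PV
  1        17.50        16.9697        16.9697
  2        17.50        16.4555        32.9109
  3        17.50        15.9568        47.8704
  4        17.50        15.4733        61.8931
  5        17.50        15.0044        75.0219
  6        17.50        14.5497        87.2982
  7        17.50        14.1088        98.7617
  8        17.50        13.6813       109.4501
  9        17.50        13.2667       119.4002
  10      517.50       380.4265     3,804.2648
  Σ                    515.8926     4,453.8411
Price P = Σ PV = 515.8926.
Macaulay duration = Σ(t·PV) / P = 4,453.8411 / 515.8926 = 8.63327 half-year periods.
In years: 8.63327 / 2 = 4.31664 years.

4.317 years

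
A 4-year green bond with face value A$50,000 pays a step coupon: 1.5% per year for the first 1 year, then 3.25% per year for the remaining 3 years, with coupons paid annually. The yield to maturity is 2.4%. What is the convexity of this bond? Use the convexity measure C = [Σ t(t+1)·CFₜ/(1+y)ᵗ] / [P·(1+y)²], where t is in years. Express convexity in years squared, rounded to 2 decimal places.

18.19

With y = 0.024:
  t   CF        PV=CF/(1+0.024)^t    t·PV        t(t+1)·PV
  1       750.00       732.4219       732.4219       1,464.8438
  2     1,625.00     1,549.7208     3,099.4415       9,298.3246
  3     1,625.00     1,513.3992     4,540.1976      18,160.7902
  4    51,625.00    46,952.6640   187,810.6559     939,053.2796
  Σ                 50,748.2058   196,182.7169     967,977.2381
P = 50,748.2058.
Convexity = Σ t(t+1)·PV / [P·(1+y)²] = 967,977.2381 / (50,748.2058 × 1.048576) = 18.19050.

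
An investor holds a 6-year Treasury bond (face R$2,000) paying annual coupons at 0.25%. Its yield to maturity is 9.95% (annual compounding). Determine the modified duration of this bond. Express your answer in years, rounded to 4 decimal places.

Periodic yield y = 0.0995. First find Macaulay duration:
  t   CF        PV=CF/(1+0.0995)^t    t·PV
  1         5.00         4.5475         4.5475
  2         5.00         4.1360         8.2720
  3         5.00         3.7617        11.2851
  4         5.00         3.4213        13.6851
  5         5.00         3.1117        15.5584
  6     2,005.00     1,134.8618     6,809.1708
  Σ                  1,153.8400     6,862.5189
P = 1,153.8400; Macaulay duration = 6,862.5189 / 1,153.8400 = 5.94755 years.
Modified duration = D_Mac / (1 + y) = 5.94755 / 1.0995 = 5.40932 years.

5.4093 years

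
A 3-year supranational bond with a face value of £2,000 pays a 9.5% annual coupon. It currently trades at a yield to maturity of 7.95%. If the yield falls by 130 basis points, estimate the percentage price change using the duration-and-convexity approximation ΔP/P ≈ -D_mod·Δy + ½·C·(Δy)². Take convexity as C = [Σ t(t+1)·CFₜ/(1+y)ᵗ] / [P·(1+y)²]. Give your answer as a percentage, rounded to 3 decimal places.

+3.392%

With y = 0.0795:
  t   CF        PV=CF/(1+0.0795)^t    t·PV        t(t+1)·PV
  1       190.00       176.0074       176.0074         352.0148
  2       190.00       163.0453       326.0906         978.2719
  3     2,190.00     1,740.9094     5,222.7283      20,890.9130
  Σ                  2,079.9621     5,724.8263      22,221.1997
P = 2,079.9621; D_Mac = 2.75237 yrs; D_mod = 2.54967 yrs; C = 9.16783.
Duration effect: -2.54967 × (-0.013) = +0.033146
Convexity effect: 0.5 × 9.16783 × (-0.013)² = +0.0007747
ΔP/P ≈ +0.033146 + 0.0007747 = +0.033920 = +3.3920%.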